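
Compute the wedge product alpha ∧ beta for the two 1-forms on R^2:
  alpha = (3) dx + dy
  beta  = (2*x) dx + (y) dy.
alpha ∧ beta = (-2*x + 3*y) dx ∧ dy

Distribute the wedge, using dx_i ∧ dx_j = -dx_j ∧ dx_i and dx_i ∧ dx_i = 0. For each pair (i, j) with i < j, the coefficient of dx_i ∧ dx_j in alpha ∧ beta is (alpha_i * beta_j - alpha_j * beta_i). Collecting: alpha ∧ beta = (-2*x + 3*y) dx ∧ dy.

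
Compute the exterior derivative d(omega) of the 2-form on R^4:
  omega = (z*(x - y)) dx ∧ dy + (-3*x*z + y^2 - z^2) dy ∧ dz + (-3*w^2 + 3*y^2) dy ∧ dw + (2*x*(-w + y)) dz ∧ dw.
d(omega) = (x - y - 3*z) dx ∧ dy ∧ dz + (-2*w + 2*y) dx ∧ dz ∧ dw + (2*x) dy ∧ dz ∧ dw

For a 2-form omega = sum_{i<j} g_{ij} dx_i ∧ dx_j, the exterior derivative is
  d(omega) = sum_{i<j} d(g_{ij}) ∧ dx_i ∧ dx_j = sum_{i<j, k} (∂g_{ij}/∂x_k) dx_k ∧ dx_i ∧ dx_j.
Expand each term, using dx_k ∧ dx_i ∧ dx_j = sgn(permutation) dx_{(a)} ∧ dx_{(b)} ∧ dx_{(c)} with (a < b < c) sorted:
  d(z*(x - y)) includes (∂/∂z)(z*(x - y)) dz = (x - y) dz, which multiplied by dx ∧ dy gives (x - y) dx ∧ dy ∧ dz
  d(-3*x*z + y^2 - z^2) includes (∂/∂x)(-3*x*z + y^2 - z^2) dx = (-3*z) dx, which multiplied by dy ∧ dz gives (-3*z) dx ∧ dy ∧ dz
  d(2*x*(-w + y)) includes (∂/∂x)(2*x*(-w + y)) dx = (-2*w + 2*y) dx, which multiplied by dz ∧ dw gives (-2*w + 2*y) dx ∧ dz ∧ dw
  d(2*x*(-w + y)) includes (∂/∂y)(2*x*(-w + y)) dy = (2*x) dy, which multiplied by dz ∧ dw gives (2*x) dy ∧ dz ∧ dw
Collecting like 3-forms: d(omega) = (x - y - 3*z) dx ∧ dy ∧ dz + (-2*w + 2*y) dx ∧ dz ∧ dw + (2*x) dy ∧ dz ∧ dw.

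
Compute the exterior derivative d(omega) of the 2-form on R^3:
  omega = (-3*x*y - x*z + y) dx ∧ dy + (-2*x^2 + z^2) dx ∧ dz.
d(omega) = (-x) dx ∧ dy ∧ dz

For a 2-form omega = sum_{i<j} g_{ij} dx_i ∧ dx_j, the exterior derivative is
  d(omega) = sum_{i<j} d(g_{ij}) ∧ dx_i ∧ dx_j = sum_{i<j, k} (∂g_{ij}/∂x_k) dx_k ∧ dx_i ∧ dx_j.
Expand each term, using dx_k ∧ dx_i ∧ dx_j = sgn(permutation) dx_{(a)} ∧ dx_{(b)} ∧ dx_{(c)} with (a < b < c) sorted:
  d(-3*x*y - x*z + y) includes (∂/∂z)(-3*x*y - x*z + y) dz = (-x) dz, which multiplied by dx ∧ dy gives (-x) dx ∧ dy ∧ dz
Collecting like 3-forms: d(omega) = (-x) dx ∧ dy ∧ dz.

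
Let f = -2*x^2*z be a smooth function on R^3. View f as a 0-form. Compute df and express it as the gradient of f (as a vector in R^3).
df = (-4*x*z) dx + (0) dy + (-2*x^2) dz; grad f = (-4*x*z, 0, -2*x^2)

For a 0-form f, d f = (∂f/∂x) dx + (∂f/∂y) dy + (∂f/∂z) dz. The components of the vector representation are exactly the entries of grad f in Cartesian coordinates:
  ∂f/∂x = -4*x*z
  ∂f/∂y = 0
  ∂f/∂z = -2*x^2.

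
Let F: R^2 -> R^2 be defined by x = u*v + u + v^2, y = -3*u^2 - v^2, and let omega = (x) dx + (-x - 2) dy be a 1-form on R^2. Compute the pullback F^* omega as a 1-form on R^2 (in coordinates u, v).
F^* omega = (6*u^2*v + 6*u^2 + 7*u*v^2 + 2*u*v + 13*u + v^3 + v^2) du + (u^2*v + u^2 + 5*u*v^2 + 4*u*v + 4*v^3 + 4*v) dv

Using F^*(f dg) = (f ∘ F) d(g ∘ F), substitute each coordinate x_i by F_i(u, v) in f_i, and replace dx_i by d F_i = (∂F_i/∂u) du + (∂F_i/∂v) dv.
  For the x component: f_1(F) = u*v + u + v^2; d F_1 = (v + 1) du + (u + 2*v) dv
  For the y component: f_2(F) = -u*v - u - v^2 - 2; d F_2 = (-6*u) du + (-2*v) dv
Combining and collecting du, dv coefficients:
  coeff of du: 6*u^2*v + 6*u^2 + 7*u*v^2 + 2*u*v + 13*u + v^3 + v^2
  coeff of dv: u^2*v + u^2 + 5*u*v^2 + 4*u*v + 4*v^3 + 4*v
F^* omega = (6*u^2*v + 6*u^2 + 7*u*v^2 + 2*u*v + 13*u + v^3 + v^2) du + (u^2*v + u^2 + 5*u*v^2 + 4*u*v + 4*v^3 + 4*v) dv.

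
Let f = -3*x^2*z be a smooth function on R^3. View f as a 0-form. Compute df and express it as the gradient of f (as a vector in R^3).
df = (-6*x*z) dx + (0) dy + (-3*x^2) dz; grad f = (-6*x*z, 0, -3*x^2)

For a 0-form f, d f = (∂f/∂x) dx + (∂f/∂y) dy + (∂f/∂z) dz. The components of the vector representation are exactly the entries of grad f in Cartesian coordinates:
  ∂f/∂x = -6*x*z
  ∂f/∂y = 0
  ∂f/∂z = -3*x^2.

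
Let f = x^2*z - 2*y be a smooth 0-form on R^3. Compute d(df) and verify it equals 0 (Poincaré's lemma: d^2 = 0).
d(df) = 0

Step 1: df = sum_i (∂f/∂x_i) dx_i = (2*x*z) dx + (-2) dy + (x^2) dz.
Step 2: Apply d again. Using the 1-form formula, the coefficient of dx ∧ dy in d(df) is ∂^2 f/∂x ∂y - ∂^2 f/∂y ∂x = (0) - (0) = 0 (equality of mixed partials for smooth f).
Similarly for dx ∧ dz and dy ∧ dz — all coefficients vanish. So d(df) = 0.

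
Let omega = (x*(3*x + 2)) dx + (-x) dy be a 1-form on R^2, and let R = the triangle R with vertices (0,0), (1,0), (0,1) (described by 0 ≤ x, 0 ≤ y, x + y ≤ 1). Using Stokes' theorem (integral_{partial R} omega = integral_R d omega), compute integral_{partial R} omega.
integral_(partial R) omega = -1/2

Stokes: integral_partial_R omega = integral_R d omega with d omega = (∂Q/∂x - ∂P/∂y) dx ∧ dy.
  ∂Q/∂x = -1
  ∂P/∂y = 0
  integrand = ∂Q/∂x - ∂P/∂y = -1.
Integrating over R: integral_0^1 integral_0^{1-x} (-1) dy dx = -1/2.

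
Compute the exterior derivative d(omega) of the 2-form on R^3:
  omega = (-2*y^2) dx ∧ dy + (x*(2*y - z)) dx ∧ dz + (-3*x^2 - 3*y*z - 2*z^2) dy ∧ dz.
d(omega) = (-8*x) dx ∧ dy ∧ dz

For a 2-form omega = sum_{i<j} g_{ij} dx_i ∧ dx_j, the exterior derivative is
  d(omega) = sum_{i<j} d(g_{ij}) ∧ dx_i ∧ dx_j = sum_{i<j, k} (∂g_{ij}/∂x_k) dx_k ∧ dx_i ∧ dx_j.
Expand each term, using dx_k ∧ dx_i ∧ dx_j = sgn(permutation) dx_{(a)} ∧ dx_{(b)} ∧ dx_{(c)} with (a < b < c) sorted:
  d(x*(2*y - z)) includes (∂/∂y)(x*(2*y - z)) dy = (2*x) dy, which multiplied by dx ∧ dz gives (-2*x) dx ∧ dy ∧ dz
  d(-3*x^2 - 3*y*z - 2*z^2) includes (∂/∂x)(-3*x^2 - 3*y*z - 2*z^2) dx = (-6*x) dx, which multiplied by dy ∧ dz gives (-6*x) dx ∧ dy ∧ dz
Collecting like 3-forms: d(omega) = (-8*x) dx ∧ dy ∧ dz.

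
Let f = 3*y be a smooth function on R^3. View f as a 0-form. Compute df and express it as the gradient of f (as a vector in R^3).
df = (0) dx + (3) dy + (0) dz; grad f = (0, 3, 0)

For a 0-form f, d f = (∂f/∂x) dx + (∂f/∂y) dy + (∂f/∂z) dz. The components of the vector representation are exactly the entries of grad f in Cartesian coordinates:
  ∂f/∂x = 0
  ∂f/∂y = 3
  ∂f/∂z = 0.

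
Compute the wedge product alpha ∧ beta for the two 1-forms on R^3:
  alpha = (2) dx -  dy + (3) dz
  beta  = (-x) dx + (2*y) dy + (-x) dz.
alpha ∧ beta = (-x + 4*y) dx ∧ dy + (x) dx ∧ dz + (x - 6*y) dy ∧ dz

Distribute the wedge, using dx_i ∧ dx_j = -dx_j ∧ dx_i and dx_i ∧ dx_i = 0. For each pair (i, j) with i < j, the coefficient of dx_i ∧ dx_j in alpha ∧ beta is (alpha_i * beta_j - alpha_j * beta_i). Collecting: alpha ∧ beta = (-x + 4*y) dx ∧ dy + (x) dx ∧ dz + (x - 6*y) dy ∧ dz.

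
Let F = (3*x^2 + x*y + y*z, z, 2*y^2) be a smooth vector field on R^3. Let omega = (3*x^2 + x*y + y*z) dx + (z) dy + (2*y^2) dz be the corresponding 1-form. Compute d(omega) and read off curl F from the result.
d(omega) = (4*y - 1) dy ∧ dz + (y) dz ∧ dx + (-x - z) dx ∧ dy; curl F = (4*y - 1, y, -x - z)

d omega = sum_{i<j} (∂f_j/∂x_i - ∂f_i/∂x_j) dx_i ∧ dx_j. Under the identification (dy ∧ dz, dz ∧ dx, dx ∧ dy) ↔ (e_x, e_y, e_z), the coefficients are exactly the components of curl F. Compute:
  ∂R/∂y - ∂Q/∂z = (4*y) - (1) = 4*y - 1
  ∂P/∂z - ∂R/∂x = (y) - (0) = y
  ∂Q/∂x - ∂P/∂y = (0) - (x + z) = -x - z.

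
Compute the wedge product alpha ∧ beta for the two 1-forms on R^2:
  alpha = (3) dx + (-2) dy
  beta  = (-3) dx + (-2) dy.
alpha ∧ beta = (-12) dx ∧ dy

Distribute the wedge, using dx_i ∧ dx_j = -dx_j ∧ dx_i and dx_i ∧ dx_i = 0. For each pair (i, j) with i < j, the coefficient of dx_i ∧ dx_j in alpha ∧ beta is (alpha_i * beta_j - alpha_j * beta_i). Collecting: alpha ∧ beta = (-12) dx ∧ dy.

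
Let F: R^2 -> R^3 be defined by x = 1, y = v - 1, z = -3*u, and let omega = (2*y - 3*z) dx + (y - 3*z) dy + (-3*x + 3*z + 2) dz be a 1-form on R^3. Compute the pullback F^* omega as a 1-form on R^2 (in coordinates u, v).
F^* omega = (27*u + 3) du + (9*u + v - 1) dv

Using F^*(f dg) = (f ∘ F) d(g ∘ F), substitute each coordinate x_i by F_i(u, v) in f_i, and replace dx_i by d F_i = (∂F_i/∂u) du + (∂F_i/∂v) dv.
  For the x component: f_1(F) = 9*u + 2*v - 2; d F_1 = (0) du + (0) dv
  For the y component: f_2(F) = 9*u + v - 1; d F_2 = (0) du + (1) dv
  For the z component: f_3(F) = -9*u - 1; d F_3 = (-3) du + (0) dv
Combining and collecting du, dv coefficients:
  coeff of du: 27*u + 3
  coeff of dv: 9*u + v - 1
F^* omega = (27*u + 3) du + (9*u + v - 1) dv.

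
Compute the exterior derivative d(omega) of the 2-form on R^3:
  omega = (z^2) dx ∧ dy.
d(omega) = (2*z) dx ∧ dy ∧ dz

For a 2-form omega = sum_{i<j} g_{ij} dx_i ∧ dx_j, the exterior derivative is
  d(omega) = sum_{i<j} d(g_{ij}) ∧ dx_i ∧ dx_j = sum_{i<j, k} (∂g_{ij}/∂x_k) dx_k ∧ dx_i ∧ dx_j.
Expand each term, using dx_k ∧ dx_i ∧ dx_j = sgn(permutation) dx_{(a)} ∧ dx_{(b)} ∧ dx_{(c)} with (a < b < c) sorted:
  d(z^2) includes (∂/∂z)(z^2) dz = (2*z) dz, which multiplied by dx ∧ dy gives (2*z) dx ∧ dy ∧ dz
Collecting like 3-forms: d(omega) = (2*z) dx ∧ dy ∧ dz.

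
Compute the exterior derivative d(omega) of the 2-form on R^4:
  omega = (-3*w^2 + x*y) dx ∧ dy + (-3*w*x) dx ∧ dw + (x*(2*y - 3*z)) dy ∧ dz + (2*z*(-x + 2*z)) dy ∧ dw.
d(omega) = (-6*w - 2*z) dx ∧ dy ∧ dw + (2*y - 3*z) dx ∧ dy ∧ dz + (2*x - 8*z) dy ∧ dz ∧ dw

For a 2-form omega = sum_{i<j} g_{ij} dx_i ∧ dx_j, the exterior derivative is
  d(omega) = sum_{i<j} d(g_{ij}) ∧ dx_i ∧ dx_j = sum_{i<j, k} (∂g_{ij}/∂x_k) dx_k ∧ dx_i ∧ dx_j.
Expand each term, using dx_k ∧ dx_i ∧ dx_j = sgn(permutation) dx_{(a)} ∧ dx_{(b)} ∧ dx_{(c)} with (a < b < c) sorted:
  d(-3*w^2 + x*y) includes (∂/∂w)(-3*w^2 + x*y) dw = (-6*w) dw, which multiplied by dx ∧ dy gives (-6*w) dx ∧ dy ∧ dw
  d(x*(2*y - 3*z)) includes (∂/∂x)(x*(2*y - 3*z)) dx = (2*y - 3*z) dx, which multiplied by dy ∧ dz gives (2*y - 3*z) dx ∧ dy ∧ dz
  d(2*z*(-x + 2*z)) includes (∂/∂x)(2*z*(-x + 2*z)) dx = (-2*z) dx, which multiplied by dy ∧ dw gives (-2*z) dx ∧ dy ∧ dw
  d(2*z*(-x + 2*z)) includes (∂/∂z)(2*z*(-x + 2*z)) dz = (-2*x + 8*z) dz, which multiplied by dy ∧ dw gives (2*x - 8*z) dy ∧ dz ∧ dw
Collecting like 3-forms: d(omega) = (-6*w - 2*z) dx ∧ dy ∧ dw + (2*y - 3*z) dx ∧ dy ∧ dz + (2*x - 8*z) dy ∧ dz ∧ dw.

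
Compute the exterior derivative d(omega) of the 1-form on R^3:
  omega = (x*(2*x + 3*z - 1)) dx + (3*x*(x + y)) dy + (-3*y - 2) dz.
d(omega) = (6*x + 3*y) dx ∧ dy + (-3*x) dx ∧ dz + (-3) dy ∧ dz

For a 1-form omega = sum_i f_i dx_i, the exterior derivative is
  d(omega) = sum_{i < j} (∂f_j/∂x_i - ∂f_i/∂x_j) dx_i ∧ dx_j.
  coefficient of dx ∧ dy: ∂f_2/∂x - ∂f_1/∂y = ∂(3*x*(x + y))/∂x - ∂(x*(2*x + 3*z - 1))/∂y = 6*x + 3*y
  coefficient of dx ∧ dz: ∂f_3/∂x - ∂f_1/∂z = ∂(-3*y - 2)/∂x - ∂(x*(2*x + 3*z - 1))/∂z = -3*x
  coefficient of dy ∧ dz: ∂f_3/∂y - ∂f_2/∂z = ∂(-3*y - 2)/∂y - ∂(3*x*(x + y))/∂z = -3
Assembling: d(omega) = (6*x + 3*y) dx ∧ dy + (-3*x) dx ∧ dz + (-3) dy ∧ dz.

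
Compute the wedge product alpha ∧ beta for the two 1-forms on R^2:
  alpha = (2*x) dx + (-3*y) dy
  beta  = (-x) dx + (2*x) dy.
alpha ∧ beta = (x*(4*x - 3*y)) dx ∧ dy

Distribute the wedge, using dx_i ∧ dx_j = -dx_j ∧ dx_i and dx_i ∧ dx_i = 0. For each pair (i, j) with i < j, the coefficient of dx_i ∧ dx_j in alpha ∧ beta is (alpha_i * beta_j - alpha_j * beta_i). Collecting: alpha ∧ beta = (x*(4*x - 3*y)) dx ∧ dy.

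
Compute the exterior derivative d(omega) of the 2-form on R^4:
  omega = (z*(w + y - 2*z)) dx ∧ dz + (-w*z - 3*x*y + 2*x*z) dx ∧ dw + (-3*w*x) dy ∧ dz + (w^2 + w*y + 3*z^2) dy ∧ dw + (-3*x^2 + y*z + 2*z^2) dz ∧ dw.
d(omega) = (-3*w - z) dx ∧ dy ∧ dz + (w - 8*x + z) dx ∧ dz ∧ dw + (3*x) dx ∧ dy ∧ dw + (-3*x - 5*z) dy ∧ dz ∧ dw

For a 2-form omega = sum_{i<j} g_{ij} dx_i ∧ dx_j, the exterior derivative is
  d(omega) = sum_{i<j} d(g_{ij}) ∧ dx_i ∧ dx_j = sum_{i<j, k} (∂g_{ij}/∂x_k) dx_k ∧ dx_i ∧ dx_j.
Expand each term, using dx_k ∧ dx_i ∧ dx_j = sgn(permutation) dx_{(a)} ∧ dx_{(b)} ∧ dx_{(c)} with (a < b < c) sorted:
  d(z*(w + y - 2*z)) includes (∂/∂y)(z*(w + y - 2*z)) dy = (z) dy, which multiplied by dx ∧ dz gives (-z) dx ∧ dy ∧ dz
  d(z*(w + y - 2*z)) includes (∂/∂w)(z*(w + y - 2*z)) dw = (z) dw, which multiplied by dx ∧ dz gives (z) dx ∧ dz ∧ dw
  d(-w*z - 3*x*y + 2*x*z) includes (∂/∂y)(-w*z - 3*x*y + 2*x*z) dy = (-3*x) dy, which multiplied by dx ∧ dw gives (3*x) dx ∧ dy ∧ dw
  d(-w*z - 3*x*y + 2*x*z) includes (∂/∂z)(-w*z - 3*x*y + 2*x*z) dz = (-w + 2*x) dz, which multiplied by dx ∧ dw gives (w - 2*x) dx ∧ dz ∧ dw
  d(-3*w*x) includes (∂/∂x)(-3*w*x) dx = (-3*w) dx, which multiplied by dy ∧ dz gives (-3*w) dx ∧ dy ∧ dz
  d(-3*w*x) includes (∂/∂w)(-3*w*x) dw = (-3*x) dw, which multiplied by dy ∧ dz gives (-3*x) dy ∧ dz ∧ dw
  d(w^2 + w*y + 3*z^2) includes (∂/∂z)(w^2 + w*y + 3*z^2) dz = (6*z) dz, which multiplied by dy ∧ dw gives (-6*z) dy ∧ dz ∧ dw
  d(-3*x^2 + y*z + 2*z^2) includes (∂/∂x)(-3*x^2 + y*z + 2*z^2) dx = (-6*x) dx, which multiplied by dz ∧ dw gives (-6*x) dx ∧ dz ∧ dw
  d(-3*x^2 + y*z + 2*z^2) includes (∂/∂y)(-3*x^2 + y*z + 2*z^2) dy = (z) dy, which multiplied by dz ∧ dw gives (z) dy ∧ dz ∧ dw
Collecting like 3-forms: d(omega) = (-3*w - z) dx ∧ dy ∧ dz + (w - 8*x + z) dx ∧ dz ∧ dw + (3*x) dx ∧ dy ∧ dw + (-3*x - 5*z) dy ∧ dz ∧ dw.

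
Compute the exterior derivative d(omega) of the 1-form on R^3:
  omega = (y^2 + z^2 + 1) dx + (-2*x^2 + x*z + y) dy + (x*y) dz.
d(omega) = (-4*x - 2*y + z) dx ∧ dy + (y - 2*z) dx ∧ dz

For a 1-form omega = sum_i f_i dx_i, the exterior derivative is
  d(omega) = sum_{i < j} (∂f_j/∂x_i - ∂f_i/∂x_j) dx_i ∧ dx_j.
  coefficient of dx ∧ dy: ∂f_2/∂x - ∂f_1/∂y = ∂(-2*x^2 + x*z + y)/∂x - ∂(y^2 + z^2 + 1)/∂y = -4*x - 2*y + z
  coefficient of dx ∧ dz: ∂f_3/∂x - ∂f_1/∂z = ∂(x*y)/∂x - ∂(y^2 + z^2 + 1)/∂z = y - 2*z
Assembling: d(omega) = (-4*x - 2*y + z) dx ∧ dy + (y - 2*z) dx ∧ dz.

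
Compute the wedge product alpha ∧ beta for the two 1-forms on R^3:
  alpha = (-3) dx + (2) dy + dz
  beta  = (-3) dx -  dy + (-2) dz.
alpha ∧ beta = (9) dx ∧ dy + (9) dx ∧ dz + (-3) dy ∧ dz

Distribute the wedge, using dx_i ∧ dx_j = -dx_j ∧ dx_i and dx_i ∧ dx_i = 0. For each pair (i, j) with i < j, the coefficient of dx_i ∧ dx_j in alpha ∧ beta is (alpha_i * beta_j - alpha_j * beta_i). Collecting: alpha ∧ beta = (9) dx ∧ dy + (9) dx ∧ dz + (-3) dy ∧ dz.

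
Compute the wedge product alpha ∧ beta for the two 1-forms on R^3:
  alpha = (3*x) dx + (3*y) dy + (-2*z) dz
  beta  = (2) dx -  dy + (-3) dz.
alpha ∧ beta = (-3*x - 6*y) dx ∧ dy + (-9*x + 4*z) dx ∧ dz + (-9*y - 2*z) dy ∧ dz

Distribute the wedge, using dx_i ∧ dx_j = -dx_j ∧ dx_i and dx_i ∧ dx_i = 0. For each pair (i, j) with i < j, the coefficient of dx_i ∧ dx_j in alpha ∧ beta is (alpha_i * beta_j - alpha_j * beta_i). Collecting: alpha ∧ beta = (-3*x - 6*y) dx ∧ dy + (-9*x + 4*z) dx ∧ dz + (-9*y - 2*z) dy ∧ dz.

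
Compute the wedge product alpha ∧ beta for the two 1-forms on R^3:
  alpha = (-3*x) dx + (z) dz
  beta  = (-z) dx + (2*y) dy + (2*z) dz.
alpha ∧ beta = (-6*x*y) dx ∧ dy + (z*(-6*x + z)) dx ∧ dz + (-2*y*z) dy ∧ dz

Distribute the wedge, using dx_i ∧ dx_j = -dx_j ∧ dx_i and dx_i ∧ dx_i = 0. For each pair (i, j) with i < j, the coefficient of dx_i ∧ dx_j in alpha ∧ beta is (alpha_i * beta_j - alpha_j * beta_i). Collecting: alpha ∧ beta = (-6*x*y) dx ∧ dy + (z*(-6*x + z)) dx ∧ dz + (-2*y*z) dy ∧ dz.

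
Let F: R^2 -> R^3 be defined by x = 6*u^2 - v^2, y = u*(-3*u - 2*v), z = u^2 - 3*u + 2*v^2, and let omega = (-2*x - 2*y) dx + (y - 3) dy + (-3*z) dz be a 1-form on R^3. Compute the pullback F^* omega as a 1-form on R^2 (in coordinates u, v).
F^* omega = (-60*u^3 + 66*u^2*v + 27*u^2 + 16*u*v^2 - 9*u + 18*v^2 + 6*v) du + (6*u^3 + 4*u^2*v - 8*u*v^2 + 36*u*v + 6*u - 28*v^3) dv

Using F^*(f dg) = (f ∘ F) d(g ∘ F), substitute each coordinate x_i by F_i(u, v) in f_i, and replace dx_i by d F_i = (∂F_i/∂u) du + (∂F_i/∂v) dv.
  For the x component: f_1(F) = -6*u^2 + 4*u*v + 2*v^2; d F_1 = (12*u) du + (-2*v) dv
  For the y component: f_2(F) = -3*u^2 - 2*u*v - 3; d F_2 = (-6*u - 2*v) du + (-2*u) dv
  For the z component: f_3(F) = -3*u^2 + 9*u - 6*v^2; d F_3 = (2*u - 3) du + (4*v) dv
Combining and collecting du, dv coefficients:
  coeff of du: -60*u^3 + 66*u^2*v + 27*u^2 + 16*u*v^2 - 9*u + 18*v^2 + 6*v
  coeff of dv: 6*u^3 + 4*u^2*v - 8*u*v^2 + 36*u*v + 6*u - 28*v^3
F^* omega = (-60*u^3 + 66*u^2*v + 27*u^2 + 16*u*v^2 - 9*u + 18*v^2 + 6*v) du + (6*u^3 + 4*u^2*v - 8*u*v^2 + 36*u*v + 6*u - 28*v^3) dv.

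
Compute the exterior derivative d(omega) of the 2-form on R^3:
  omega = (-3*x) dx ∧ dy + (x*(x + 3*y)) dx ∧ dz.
d(omega) = (-3*x) dx ∧ dy ∧ dz

For a 2-form omega = sum_{i<j} g_{ij} dx_i ∧ dx_j, the exterior derivative is
  d(omega) = sum_{i<j} d(g_{ij}) ∧ dx_i ∧ dx_j = sum_{i<j, k} (∂g_{ij}/∂x_k) dx_k ∧ dx_i ∧ dx_j.
Expand each term, using dx_k ∧ dx_i ∧ dx_j = sgn(permutation) dx_{(a)} ∧ dx_{(b)} ∧ dx_{(c)} with (a < b < c) sorted:
  d(x*(x + 3*y)) includes (∂/∂y)(x*(x + 3*y)) dy = (3*x) dy, which multiplied by dx ∧ dz gives (-3*x) dx ∧ dy ∧ dz
Collecting like 3-forms: d(omega) = (-3*x) dx ∧ dy ∧ dz.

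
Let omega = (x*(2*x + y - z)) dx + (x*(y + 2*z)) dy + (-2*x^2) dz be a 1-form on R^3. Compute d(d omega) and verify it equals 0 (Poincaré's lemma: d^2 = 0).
d(d omega) = 0

Step 1: d omega = sum_{i<j} (∂f_j/∂x_i - ∂f_i/∂x_j) dx_i ∧ dx_j:
  coeff of dx ∧ dy: -x + y + 2*z
  coeff of dx ∧ dz: -3*x
  coeff of dy ∧ dz: -2*x
Step 2: Apply d again to each 2-form coefficient. The only possible 3-form in R^3 is dx ∧ dy ∧ dz, with coefficient
  ∂(coeff of dy∧dz)/∂x - ∂(coeff of dx∧dz)/∂y + ∂(coeff of dx∧dy)/∂z
  = ∂/∂x (-2*x) - ∂/∂y (-3*x) + ∂/∂z (-x + y + 2*z).
Each of these terms simplifies to sums of mixed partials that cancel in pairs. The result is 0 (by equality of mixed partials for smooth functions — Schwarz / Clairaut).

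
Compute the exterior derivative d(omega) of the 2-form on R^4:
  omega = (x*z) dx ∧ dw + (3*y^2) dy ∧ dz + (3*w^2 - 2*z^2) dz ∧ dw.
d(omega) = (-x) dx ∧ dz ∧ dw

For a 2-form omega = sum_{i<j} g_{ij} dx_i ∧ dx_j, the exterior derivative is
  d(omega) = sum_{i<j} d(g_{ij}) ∧ dx_i ∧ dx_j = sum_{i<j, k} (∂g_{ij}/∂x_k) dx_k ∧ dx_i ∧ dx_j.
Expand each term, using dx_k ∧ dx_i ∧ dx_j = sgn(permutation) dx_{(a)} ∧ dx_{(b)} ∧ dx_{(c)} with (a < b < c) sorted:
  d(x*z) includes (∂/∂z)(x*z) dz = (x) dz, which multiplied by dx ∧ dw gives (-x) dx ∧ dz ∧ dw
Collecting like 3-forms: d(omega) = (-x) dx ∧ dz ∧ dw.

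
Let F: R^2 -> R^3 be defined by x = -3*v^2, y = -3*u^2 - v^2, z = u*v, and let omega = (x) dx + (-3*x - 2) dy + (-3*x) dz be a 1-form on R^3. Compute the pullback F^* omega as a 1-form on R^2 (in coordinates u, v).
F^* omega = (-54*u*v^2 + 12*u + 9*v^3) du + (v*(9*u*v + 4)) dv

Using F^*(f dg) = (f ∘ F) d(g ∘ F), substitute each coordinate x_i by F_i(u, v) in f_i, and replace dx_i by d F_i = (∂F_i/∂u) du + (∂F_i/∂v) dv.
  For the x component: f_1(F) = -3*v^2; d F_1 = (0) du + (-6*v) dv
  For the y component: f_2(F) = 9*v^2 - 2; d F_2 = (-6*u) du + (-2*v) dv
  For the z component: f_3(F) = 9*v^2; d F_3 = (v) du + (u) dv
Combining and collecting du, dv coefficients:
  coeff of du: -54*u*v^2 + 12*u + 9*v^3
  coeff of dv: v*(9*u*v + 4)
F^* omega = (-54*u*v^2 + 12*u + 9*v^3) du + (v*(9*u*v + 4)) dv.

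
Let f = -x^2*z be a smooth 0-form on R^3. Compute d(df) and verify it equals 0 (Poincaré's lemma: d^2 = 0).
d(df) = 0

Step 1: df = sum_i (∂f/∂x_i) dx_i = (-2*x*z) dx + (0) dy + (-x^2) dz.
Step 2: Apply d again. Using the 1-form formula, the coefficient of dx ∧ dy in d(df) is ∂^2 f/∂x ∂y - ∂^2 f/∂y ∂x = (0) - (0) = 0 (equality of mixed partials for smooth f).
Similarly for dx ∧ dz and dy ∧ dz — all coefficients vanish. So d(df) = 0.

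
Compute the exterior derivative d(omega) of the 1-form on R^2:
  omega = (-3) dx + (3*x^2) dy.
d(omega) = (6*x) dx ∧ dy

For a 1-form omega = sum_i f_i dx_i, the exterior derivative is
  d(omega) = sum_{i < j} (∂f_j/∂x_i - ∂f_i/∂x_j) dx_i ∧ dx_j.
  coefficient of dx ∧ dy: ∂f_2/∂x - ∂f_1/∂y = ∂(3*x^2)/∂x - ∂(-3)/∂y = 6*x
Assembling: d(omega) = (6*x) dx ∧ dy.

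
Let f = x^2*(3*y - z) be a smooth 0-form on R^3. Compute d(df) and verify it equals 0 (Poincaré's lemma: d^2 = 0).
d(df) = 0

Step 1: df = sum_i (∂f/∂x_i) dx_i = (2*x*(3*y - z)) dx + (3*x^2) dy + (-x^2) dz.
Step 2: Apply d again. Using the 1-form formula, the coefficient of dx ∧ dy in d(df) is ∂^2 f/∂x ∂y - ∂^2 f/∂y ∂x = (6*x) - (6*x) = 0 (equality of mixed partials for smooth f).
Similarly for dx ∧ dz and dy ∧ dz — all coefficients vanish. So d(df) = 0.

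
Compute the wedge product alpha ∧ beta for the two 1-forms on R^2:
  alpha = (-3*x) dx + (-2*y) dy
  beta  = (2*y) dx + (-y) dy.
alpha ∧ beta = (y*(3*x + 4*y)) dx ∧ dy

Distribute the wedge, using dx_i ∧ dx_j = -dx_j ∧ dx_i and dx_i ∧ dx_i = 0. For each pair (i, j) with i < j, the coefficient of dx_i ∧ dx_j in alpha ∧ beta is (alpha_i * beta_j - alpha_j * beta_i). Collecting: alpha ∧ beta = (y*(3*x + 4*y)) dx ∧ dy.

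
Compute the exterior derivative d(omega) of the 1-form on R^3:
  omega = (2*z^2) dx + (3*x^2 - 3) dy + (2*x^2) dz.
d(omega) = (6*x) dx ∧ dy + (4*x - 4*z) dx ∧ dz

For a 1-form omega = sum_i f_i dx_i, the exterior derivative is
  d(omega) = sum_{i < j} (∂f_j/∂x_i - ∂f_i/∂x_j) dx_i ∧ dx_j.
  coefficient of dx ∧ dy: ∂f_2/∂x - ∂f_1/∂y = ∂(3*x^2 - 3)/∂x - ∂(2*z^2)/∂y = 6*x
  coefficient of dx ∧ dz: ∂f_3/∂x - ∂f_1/∂z = ∂(2*x^2)/∂x - ∂(2*z^2)/∂z = 4*x - 4*z
Assembling: d(omega) = (6*x) dx ∧ dy + (4*x - 4*z) dx ∧ dz.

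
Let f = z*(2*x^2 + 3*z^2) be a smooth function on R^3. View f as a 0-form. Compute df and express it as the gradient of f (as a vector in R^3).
df = (4*x*z) dx + (0) dy + (2*x^2 + 9*z^2) dz; grad f = (4*x*z, 0, 2*x^2 + 9*z^2)

For a 0-form f, d f = (∂f/∂x) dx + (∂f/∂y) dy + (∂f/∂z) dz. The components of the vector representation are exactly the entries of grad f in Cartesian coordinates:
  ∂f/∂x = 4*x*z
  ∂f/∂y = 0
  ∂f/∂z = 2*x^2 + 9*z^2.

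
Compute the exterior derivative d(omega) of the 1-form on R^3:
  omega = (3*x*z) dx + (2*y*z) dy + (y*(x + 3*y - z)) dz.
d(omega) = (-3*x + y) dx ∧ dz + (x + 4*y - z) dy ∧ dz

For a 1-form omega = sum_i f_i dx_i, the exterior derivative is
  d(omega) = sum_{i < j} (∂f_j/∂x_i - ∂f_i/∂x_j) dx_i ∧ dx_j.
  coefficient of dx ∧ dz: ∂f_3/∂x - ∂f_1/∂z = ∂(y*(x + 3*y - z))/∂x - ∂(3*x*z)/∂z = -3*x + y
  coefficient of dy ∧ dz: ∂f_3/∂y - ∂f_2/∂z = ∂(y*(x + 3*y - z))/∂y - ∂(2*y*z)/∂z = x + 4*y - z
Assembling: d(omega) = (-3*x + y) dx ∧ dz + (x + 4*y - z) dy ∧ dz.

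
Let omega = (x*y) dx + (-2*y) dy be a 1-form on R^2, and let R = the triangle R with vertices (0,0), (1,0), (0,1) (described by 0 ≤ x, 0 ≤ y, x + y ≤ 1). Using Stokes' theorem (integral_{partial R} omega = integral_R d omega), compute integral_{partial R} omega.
integral_(partial R) omega = -1/6

Stokes: integral_partial_R omega = integral_R d omega with d omega = (∂Q/∂x - ∂P/∂y) dx ∧ dy.
  ∂Q/∂x = 0
  ∂P/∂y = x
  integrand = ∂Q/∂x - ∂P/∂y = -x.
Integrating over R: integral_0^1 integral_0^{1-x} (-x) dy dx = -1/6.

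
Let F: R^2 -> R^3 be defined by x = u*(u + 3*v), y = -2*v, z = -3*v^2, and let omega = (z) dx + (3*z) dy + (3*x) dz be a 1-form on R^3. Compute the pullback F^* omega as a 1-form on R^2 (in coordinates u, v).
F^* omega = (v^2*(-6*u - 9*v)) du + (9*v*(-2*u^2 - 7*u*v + 2*v)) dv

Using F^*(f dg) = (f ∘ F) d(g ∘ F), substitute each coordinate x_i by F_i(u, v) in f_i, and replace dx_i by d F_i = (∂F_i/∂u) du + (∂F_i/∂v) dv.
  For the x component: f_1(F) = -3*v^2; d F_1 = (2*u + 3*v) du + (3*u) dv
  For the y component: f_2(F) = -9*v^2; d F_2 = (0) du + (-2) dv
  For the z component: f_3(F) = 3*u*(u + 3*v); d F_3 = (0) du + (-6*v) dv
Combining and collecting du, dv coefficients:
  coeff of du: v^2*(-6*u - 9*v)
  coeff of dv: 9*v*(-2*u^2 - 7*u*v + 2*v)
F^* omega = (v^2*(-6*u - 9*v)) du + (9*v*(-2*u^2 - 7*u*v + 2*v)) dv.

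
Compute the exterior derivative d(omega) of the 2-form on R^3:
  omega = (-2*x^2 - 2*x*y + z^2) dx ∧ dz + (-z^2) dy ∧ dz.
d(omega) = (2*x) dx ∧ dy ∧ dz

For a 2-form omega = sum_{i<j} g_{ij} dx_i ∧ dx_j, the exterior derivative is
  d(omega) = sum_{i<j} d(g_{ij}) ∧ dx_i ∧ dx_j = sum_{i<j, k} (∂g_{ij}/∂x_k) dx_k ∧ dx_i ∧ dx_j.
Expand each term, using dx_k ∧ dx_i ∧ dx_j = sgn(permutation) dx_{(a)} ∧ dx_{(b)} ∧ dx_{(c)} with (a < b < c) sorted:
  d(-2*x^2 - 2*x*y + z^2) includes (∂/∂y)(-2*x^2 - 2*x*y + z^2) dy = (-2*x) dy, which multiplied by dx ∧ dz gives (2*x) dx ∧ dy ∧ dz
Collecting like 3-forms: d(omega) = (2*x) dx ∧ dy ∧ dz.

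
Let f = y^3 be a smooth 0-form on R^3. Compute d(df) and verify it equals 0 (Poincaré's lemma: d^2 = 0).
d(df) = 0

Step 1: df = sum_i (∂f/∂x_i) dx_i = (0) dx + (3*y^2) dy + (0) dz.
Step 2: Apply d again. Using the 1-form formula, the coefficient of dx ∧ dy in d(df) is ∂^2 f/∂x ∂y - ∂^2 f/∂y ∂x = (0) - (0) = 0 (equality of mixed partials for smooth f).
Similarly for dx ∧ dz and dy ∧ dz — all coefficients vanish. So d(df) = 0.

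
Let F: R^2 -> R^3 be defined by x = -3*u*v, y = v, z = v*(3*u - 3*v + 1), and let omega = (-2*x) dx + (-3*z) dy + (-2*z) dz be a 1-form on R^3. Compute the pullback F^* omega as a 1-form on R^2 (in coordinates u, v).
F^* omega = (v^2*(-36*u + 18*v - 6)) du + (v*(-36*u^2 + 54*u*v - 21*u - 36*v^2 + 27*v - 5)) dv

Using F^*(f dg) = (f ∘ F) d(g ∘ F), substitute each coordinate x_i by F_i(u, v) in f_i, and replace dx_i by d F_i = (∂F_i/∂u) du + (∂F_i/∂v) dv.
  For the x component: f_1(F) = 6*u*v; d F_1 = (-3*v) du + (-3*u) dv
  For the y component: f_2(F) = 3*v*(-3*u + 3*v - 1); d F_2 = (0) du + (1) dv
  For the z component: f_3(F) = 2*v*(-3*u + 3*v - 1); d F_3 = (3*v) du + (3*u - 6*v + 1) dv
Combining and collecting du, dv coefficients:
  coeff of du: v^2*(-36*u + 18*v - 6)
  coeff of dv: v*(-36*u^2 + 54*u*v - 21*u - 36*v^2 + 27*v - 5)
F^* omega = (v^2*(-36*u + 18*v - 6)) du + (v*(-36*u^2 + 54*u*v - 21*u - 36*v^2 + 27*v - 5)) dv.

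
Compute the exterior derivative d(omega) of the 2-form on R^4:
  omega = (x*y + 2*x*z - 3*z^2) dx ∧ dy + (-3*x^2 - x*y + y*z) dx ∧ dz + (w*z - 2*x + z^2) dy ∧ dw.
d(omega) = (3*x - 7*z) dx ∧ dy ∧ dz + (-2) dx ∧ dy ∧ dw + (-w - 2*z) dy ∧ dz ∧ dw

For a 2-form omega = sum_{i<j} g_{ij} dx_i ∧ dx_j, the exterior derivative is
  d(omega) = sum_{i<j} d(g_{ij}) ∧ dx_i ∧ dx_j = sum_{i<j, k} (∂g_{ij}/∂x_k) dx_k ∧ dx_i ∧ dx_j.
Expand each term, using dx_k ∧ dx_i ∧ dx_j = sgn(permutation) dx_{(a)} ∧ dx_{(b)} ∧ dx_{(c)} with (a < b < c) sorted:
  d(x*y + 2*x*z - 3*z^2) includes (∂/∂z)(x*y + 2*x*z - 3*z^2) dz = (2*x - 6*z) dz, which multiplied by dx ∧ dy gives (2*x - 6*z) dx ∧ dy ∧ dz
  d(-3*x^2 - x*y + y*z) includes (∂/∂y)(-3*x^2 - x*y + y*z) dy = (-x + z) dy, which multiplied by dx ∧ dz gives (x - z) dx ∧ dy ∧ dz
  d(w*z - 2*x + z^2) includes (∂/∂x)(w*z - 2*x + z^2) dx = (-2) dx, which multiplied by dy ∧ dw gives (-2) dx ∧ dy ∧ dw
  d(w*z - 2*x + z^2) includes (∂/∂z)(w*z - 2*x + z^2) dz = (w + 2*z) dz, which multiplied by dy ∧ dw gives (-w - 2*z) dy ∧ dz ∧ dw
Collecting like 3-forms: d(omega) = (3*x - 7*z) dx ∧ dy ∧ dz + (-2) dx ∧ dy ∧ dw + (-w - 2*z) dy ∧ dz ∧ dw.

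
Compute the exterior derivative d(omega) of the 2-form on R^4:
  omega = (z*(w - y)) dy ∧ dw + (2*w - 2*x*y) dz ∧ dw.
d(omega) = (-w - 2*x + y) dy ∧ dz ∧ dw + (-2*y) dx ∧ dz ∧ dw

For a 2-form omega = sum_{i<j} g_{ij} dx_i ∧ dx_j, the exterior derivative is
  d(omega) = sum_{i<j} d(g_{ij}) ∧ dx_i ∧ dx_j = sum_{i<j, k} (∂g_{ij}/∂x_k) dx_k ∧ dx_i ∧ dx_j.
Expand each term, using dx_k ∧ dx_i ∧ dx_j = sgn(permutation) dx_{(a)} ∧ dx_{(b)} ∧ dx_{(c)} with (a < b < c) sorted:
  d(z*(w - y)) includes (∂/∂z)(z*(w - y)) dz = (w - y) dz, which multiplied by dy ∧ dw gives (-w + y) dy ∧ dz ∧ dw
  d(2*w - 2*x*y) includes (∂/∂x)(2*w - 2*x*y) dx = (-2*y) dx, which multiplied by dz ∧ dw gives (-2*y) dx ∧ dz ∧ dw
  d(2*w - 2*x*y) includes (∂/∂y)(2*w - 2*x*y) dy = (-2*x) dy, which multiplied by dz ∧ dw gives (-2*x) dy ∧ dz ∧ dw
Collecting like 3-forms: d(omega) = (-w - 2*x + y) dy ∧ dz ∧ dw + (-2*y) dx ∧ dz ∧ dw.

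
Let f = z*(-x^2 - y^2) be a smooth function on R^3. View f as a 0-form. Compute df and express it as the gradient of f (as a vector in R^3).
df = (-2*x*z) dx + (-2*y*z) dy + (-x^2 - y^2) dz; grad f = (-2*x*z, -2*y*z, -x^2 - y^2)

For a 0-form f, d f = (∂f/∂x) dx + (∂f/∂y) dy + (∂f/∂z) dz. The components of the vector representation are exactly the entries of grad f in Cartesian coordinates:
  ∂f/∂x = -2*x*z
  ∂f/∂y = -2*y*z
  ∂f/∂z = -x^2 - y^2.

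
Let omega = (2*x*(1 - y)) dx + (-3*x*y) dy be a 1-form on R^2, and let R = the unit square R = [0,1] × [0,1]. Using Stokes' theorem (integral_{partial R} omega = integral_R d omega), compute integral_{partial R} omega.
integral_(partial R) omega = -1/2

Stokes: integral_partial_R omega = integral_R d omega with d omega = (∂Q/∂x - ∂P/∂y) dx ∧ dy.
  ∂Q/∂x = -3*y
  ∂P/∂y = -2*x
  integrand = ∂Q/∂x - ∂P/∂y = 2*x - 3*y.
Integrating over R: integral_0^1 integral_0^1 (2*x - 3*y) dx dy = -1/2.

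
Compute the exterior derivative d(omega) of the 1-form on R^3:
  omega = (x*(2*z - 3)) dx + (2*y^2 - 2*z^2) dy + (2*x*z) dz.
d(omega) = (-2*x + 2*z) dx ∧ dz + (4*z) dy ∧ dz

For a 1-form omega = sum_i f_i dx_i, the exterior derivative is
  d(omega) = sum_{i < j} (∂f_j/∂x_i - ∂f_i/∂x_j) dx_i ∧ dx_j.
  coefficient of dx ∧ dz: ∂f_3/∂x - ∂f_1/∂z = ∂(2*x*z)/∂x - ∂(x*(2*z - 3))/∂z = -2*x + 2*z
  coefficient of dy ∧ dz: ∂f_3/∂y - ∂f_2/∂z = ∂(2*x*z)/∂y - ∂(2*y^2 - 2*z^2)/∂z = 4*z
Assembling: d(omega) = (-2*x + 2*z) dx ∧ dz + (4*z) dy ∧ dz.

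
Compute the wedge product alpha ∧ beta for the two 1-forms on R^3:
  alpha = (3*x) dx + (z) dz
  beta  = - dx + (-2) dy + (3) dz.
alpha ∧ beta = (-6*x) dx ∧ dy + (9*x + z) dx ∧ dz + (2*z) dy ∧ dz

Distribute the wedge, using dx_i ∧ dx_j = -dx_j ∧ dx_i and dx_i ∧ dx_i = 0. For each pair (i, j) with i < j, the coefficient of dx_i ∧ dx_j in alpha ∧ beta is (alpha_i * beta_j - alpha_j * beta_i). Collecting: alpha ∧ beta = (-6*x) dx ∧ dy + (9*x + z) dx ∧ dz + (2*z) dy ∧ dz.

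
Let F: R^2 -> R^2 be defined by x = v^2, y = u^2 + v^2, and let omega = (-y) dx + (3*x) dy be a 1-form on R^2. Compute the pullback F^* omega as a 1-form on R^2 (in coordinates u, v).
F^* omega = (6*u*v^2) du + (2*v*(-u^2 + 2*v^2)) dv

Using F^*(f dg) = (f ∘ F) d(g ∘ F), substitute each coordinate x_i by F_i(u, v) in f_i, and replace dx_i by d F_i = (∂F_i/∂u) du + (∂F_i/∂v) dv.
  For the x component: f_1(F) = -u^2 - v^2; d F_1 = (0) du + (2*v) dv
  For the y component: f_2(F) = 3*v^2; d F_2 = (2*u) du + (2*v) dv
Combining and collecting du, dv coefficients:
  coeff of du: 6*u*v^2
  coeff of dv: 2*v*(-u^2 + 2*v^2)
F^* omega = (6*u*v^2) du + (2*v*(-u^2 + 2*v^2)) dv.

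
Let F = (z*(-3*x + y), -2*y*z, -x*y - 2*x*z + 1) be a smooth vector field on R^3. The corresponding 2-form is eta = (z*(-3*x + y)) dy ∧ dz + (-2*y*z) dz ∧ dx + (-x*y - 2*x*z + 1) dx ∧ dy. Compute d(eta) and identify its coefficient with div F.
d(eta) = (-2*x - 5*z) dx ∧ dy ∧ dz; div F = -2*x - 5*z

For a 2-form in R^3 of the form above, applying d gives a 3-form with coefficient ∂P/∂x + ∂Q/∂y + ∂R/∂z:
  ∂P/∂x = -3*z
  ∂Q/∂y = -2*z
  ∂R/∂z = -2*x
Sum = -2*x - 5*z, which is exactly div F.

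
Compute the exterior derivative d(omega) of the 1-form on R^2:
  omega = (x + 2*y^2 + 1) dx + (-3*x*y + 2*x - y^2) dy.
d(omega) = (2 - 7*y) dx ∧ dy

For a 1-form omega = sum_i f_i dx_i, the exterior derivative is
  d(omega) = sum_{i < j} (∂f_j/∂x_i - ∂f_i/∂x_j) dx_i ∧ dx_j.
  coefficient of dx ∧ dy: ∂f_2/∂x - ∂f_1/∂y = ∂(-3*x*y + 2*x - y^2)/∂x - ∂(x + 2*y^2 + 1)/∂y = 2 - 7*y
Assembling: d(omega) = (2 - 7*y) dx ∧ dy.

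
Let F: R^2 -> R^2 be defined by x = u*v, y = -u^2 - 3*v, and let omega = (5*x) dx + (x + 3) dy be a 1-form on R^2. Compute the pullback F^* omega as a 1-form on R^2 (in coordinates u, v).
F^* omega = (u*(-2*u*v + 5*v^2 - 6)) du + (5*u^2*v - 3*u*v - 9) dv

Using F^*(f dg) = (f ∘ F) d(g ∘ F), substitute each coordinate x_i by F_i(u, v) in f_i, and replace dx_i by d F_i = (∂F_i/∂u) du + (∂F_i/∂v) dv.
  For the x component: f_1(F) = 5*u*v; d F_1 = (v) du + (u) dv
  For the y component: f_2(F) = u*v + 3; d F_2 = (-2*u) du + (-3) dv
Combining and collecting du, dv coefficients:
  coeff of du: u*(-2*u*v + 5*v^2 - 6)
  coeff of dv: 5*u^2*v - 3*u*v - 9
F^* omega = (u*(-2*u*v + 5*v^2 - 6)) du + (5*u^2*v - 3*u*v - 9) dv.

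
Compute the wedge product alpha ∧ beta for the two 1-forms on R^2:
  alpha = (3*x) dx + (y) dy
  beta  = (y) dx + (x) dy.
alpha ∧ beta = (3*x^2 - y^2) dx ∧ dy

Distribute the wedge, using dx_i ∧ dx_j = -dx_j ∧ dx_i and dx_i ∧ dx_i = 0. For each pair (i, j) with i < j, the coefficient of dx_i ∧ dx_j in alpha ∧ beta is (alpha_i * beta_j - alpha_j * beta_i). Collecting: alpha ∧ beta = (3*x^2 - y^2) dx ∧ dy.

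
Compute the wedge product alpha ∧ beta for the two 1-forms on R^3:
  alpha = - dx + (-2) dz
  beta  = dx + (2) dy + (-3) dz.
alpha ∧ beta = (-2) dx ∧ dy + (5) dx ∧ dz + (4) dy ∧ dz

Distribute the wedge, using dx_i ∧ dx_j = -dx_j ∧ dx_i and dx_i ∧ dx_i = 0. For each pair (i, j) with i < j, the coefficient of dx_i ∧ dx_j in alpha ∧ beta is (alpha_i * beta_j - alpha_j * beta_i). Collecting: alpha ∧ beta = (-2) dx ∧ dy + (5) dx ∧ dz + (4) dy ∧ dz.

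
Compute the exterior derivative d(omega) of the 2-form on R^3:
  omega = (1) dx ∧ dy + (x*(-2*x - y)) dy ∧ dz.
d(omega) = (-4*x - y) dx ∧ dy ∧ dz

For a 2-form omega = sum_{i<j} g_{ij} dx_i ∧ dx_j, the exterior derivative is
  d(omega) = sum_{i<j} d(g_{ij}) ∧ dx_i ∧ dx_j = sum_{i<j, k} (∂g_{ij}/∂x_k) dx_k ∧ dx_i ∧ dx_j.
Expand each term, using dx_k ∧ dx_i ∧ dx_j = sgn(permutation) dx_{(a)} ∧ dx_{(b)} ∧ dx_{(c)} with (a < b < c) sorted:
  d(x*(-2*x - y)) includes (∂/∂x)(x*(-2*x - y)) dx = (-4*x - y) dx, which multiplied by dy ∧ dz gives (-4*x - y) dx ∧ dy ∧ dz
Collecting like 3-forms: d(omega) = (-4*x - y) dx ∧ dy ∧ dz.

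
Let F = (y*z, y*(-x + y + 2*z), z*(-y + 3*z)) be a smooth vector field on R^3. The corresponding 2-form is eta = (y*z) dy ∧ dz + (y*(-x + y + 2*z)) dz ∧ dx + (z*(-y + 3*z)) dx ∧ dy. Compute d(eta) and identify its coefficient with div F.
d(eta) = (-x + y + 8*z) dx ∧ dy ∧ dz; div F = -x + y + 8*z

For a 2-form in R^3 of the form above, applying d gives a 3-form with coefficient ∂P/∂x + ∂Q/∂y + ∂R/∂z:
  ∂P/∂x = 0
  ∂Q/∂y = -x + 2*y + 2*z
  ∂R/∂z = -y + 6*z
Sum = -x + y + 8*z, which is exactly div F.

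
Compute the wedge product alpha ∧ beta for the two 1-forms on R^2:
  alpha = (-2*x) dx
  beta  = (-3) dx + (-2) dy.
alpha ∧ beta = (4*x) dx ∧ dy

Distribute the wedge, using dx_i ∧ dx_j = -dx_j ∧ dx_i and dx_i ∧ dx_i = 0. For each pair (i, j) with i < j, the coefficient of dx_i ∧ dx_j in alpha ∧ beta is (alpha_i * beta_j - alpha_j * beta_i). Collecting: alpha ∧ beta = (4*x) dx ∧ dy.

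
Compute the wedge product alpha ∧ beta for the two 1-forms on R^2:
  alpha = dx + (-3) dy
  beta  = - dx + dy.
alpha ∧ beta = (-2) dx ∧ dy

Distribute the wedge, using dx_i ∧ dx_j = -dx_j ∧ dx_i and dx_i ∧ dx_i = 0. For each pair (i, j) with i < j, the coefficient of dx_i ∧ dx_j in alpha ∧ beta is (alpha_i * beta_j - alpha_j * beta_i). Collecting: alpha ∧ beta = (-2) dx ∧ dy.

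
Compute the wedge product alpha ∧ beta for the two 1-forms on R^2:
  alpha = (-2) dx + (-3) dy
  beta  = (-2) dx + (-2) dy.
alpha ∧ beta = (-2) dx ∧ dy

Distribute the wedge, using dx_i ∧ dx_j = -dx_j ∧ dx_i and dx_i ∧ dx_i = 0. For each pair (i, j) with i < j, the coefficient of dx_i ∧ dx_j in alpha ∧ beta is (alpha_i * beta_j - alpha_j * beta_i). Collecting: alpha ∧ beta = (-2) dx ∧ dy.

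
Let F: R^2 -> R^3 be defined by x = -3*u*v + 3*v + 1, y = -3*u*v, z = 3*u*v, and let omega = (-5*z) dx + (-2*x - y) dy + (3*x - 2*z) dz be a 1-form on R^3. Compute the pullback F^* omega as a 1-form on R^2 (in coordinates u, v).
F^* omega = (3*v*(-9*u*v + 15*v + 5)) du + (3*u*(-9*u*v + 5)) dv

Using F^*(f dg) = (f ∘ F) d(g ∘ F), substitute each coordinate x_i by F_i(u, v) in f_i, and replace dx_i by d F_i = (∂F_i/∂u) du + (∂F_i/∂v) dv.
  For the x component: f_1(F) = -15*u*v; d F_1 = (-3*v) du + (3 - 3*u) dv
  For the y component: f_2(F) = 9*u*v - 6*v - 2; d F_2 = (-3*v) du + (-3*u) dv
  For the z component: f_3(F) = -15*u*v + 9*v + 3; d F_3 = (3*v) du + (3*u) dv
Combining and collecting du, dv coefficients:
  coeff of du: 3*v*(-9*u*v + 15*v + 5)
  coeff of dv: 3*u*(-9*u*v + 5)
F^* omega = (3*v*(-9*u*v + 15*v + 5)) du + (3*u*(-9*u*v + 5)) dv.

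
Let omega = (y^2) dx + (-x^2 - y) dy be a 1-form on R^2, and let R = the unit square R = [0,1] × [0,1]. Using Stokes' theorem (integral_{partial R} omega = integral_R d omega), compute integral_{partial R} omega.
integral_(partial R) omega = -2

Stokes: integral_partial_R omega = integral_R d omega with d omega = (∂Q/∂x - ∂P/∂y) dx ∧ dy.
  ∂Q/∂x = -2*x
  ∂P/∂y = 2*y
  integrand = ∂Q/∂x - ∂P/∂y = -2*x - 2*y.
Integrating over R: integral_0^1 integral_0^1 (-2*x - 2*y) dx dy = -2.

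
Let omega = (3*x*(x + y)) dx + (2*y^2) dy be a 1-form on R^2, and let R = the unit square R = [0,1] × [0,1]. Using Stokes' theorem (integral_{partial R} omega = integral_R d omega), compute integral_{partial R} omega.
integral_(partial R) omega = -3/2

Stokes: integral_partial_R omega = integral_R d omega with d omega = (∂Q/∂x - ∂P/∂y) dx ∧ dy.
  ∂Q/∂x = 0
  ∂P/∂y = 3*x
  integrand = ∂Q/∂x - ∂P/∂y = -3*x.
Integrating over R: integral_0^1 integral_0^1 (-3*x) dx dy = -3/2.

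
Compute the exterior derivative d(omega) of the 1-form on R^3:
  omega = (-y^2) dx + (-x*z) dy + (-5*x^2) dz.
d(omega) = (2*y - z) dx ∧ dy + (-10*x) dx ∧ dz + (x) dy ∧ dz

For a 1-form omega = sum_i f_i dx_i, the exterior derivative is
  d(omega) = sum_{i < j} (∂f_j/∂x_i - ∂f_i/∂x_j) dx_i ∧ dx_j.
  coefficient of dx ∧ dy: ∂f_2/∂x - ∂f_1/∂y = ∂(-x*z)/∂x - ∂(-y^2)/∂y = 2*y - z
  coefficient of dx ∧ dz: ∂f_3/∂x - ∂f_1/∂z = ∂(-5*x^2)/∂x - ∂(-y^2)/∂z = -10*x
  coefficient of dy ∧ dz: ∂f_3/∂y - ∂f_2/∂z = ∂(-5*x^2)/∂y - ∂(-x*z)/∂z = x
Assembling: d(omega) = (2*y - z) dx ∧ dy + (-10*x) dx ∧ dz + (x) dy ∧ dz.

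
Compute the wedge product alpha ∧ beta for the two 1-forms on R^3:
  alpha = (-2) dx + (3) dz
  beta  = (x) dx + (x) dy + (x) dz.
alpha ∧ beta = (-2*x) dx ∧ dy + (-5*x) dx ∧ dz + (-3*x) dy ∧ dz

Distribute the wedge, using dx_i ∧ dx_j = -dx_j ∧ dx_i and dx_i ∧ dx_i = 0. For each pair (i, j) with i < j, the coefficient of dx_i ∧ dx_j in alpha ∧ beta is (alpha_i * beta_j - alpha_j * beta_i). Collecting: alpha ∧ beta = (-2*x) dx ∧ dy + (-5*x) dx ∧ dz + (-3*x) dy ∧ dz.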